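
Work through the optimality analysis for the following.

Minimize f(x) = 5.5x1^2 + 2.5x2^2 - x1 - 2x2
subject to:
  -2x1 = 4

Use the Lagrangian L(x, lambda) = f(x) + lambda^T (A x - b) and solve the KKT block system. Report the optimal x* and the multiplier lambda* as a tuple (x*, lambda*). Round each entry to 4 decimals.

Form the Lagrangian:
  L(x, lambda) = (1/2) x^T Q x + c^T x + lambda^T (A x - b)
Stationarity (grad_x L = 0): Q x + c + A^T lambda = 0.
Primal feasibility: A x = b.

This gives the KKT block system:
  [ Q   A^T ] [ x     ]   [-c ]
  [ A    0  ] [ lambda ] = [ b ]

Solving the linear system:
  x*      = (-2, 0.4)
  lambda* = (-11.5)
  f(x*)   = 23.6

x* = (-2, 0.4), lambda* = (-11.5)


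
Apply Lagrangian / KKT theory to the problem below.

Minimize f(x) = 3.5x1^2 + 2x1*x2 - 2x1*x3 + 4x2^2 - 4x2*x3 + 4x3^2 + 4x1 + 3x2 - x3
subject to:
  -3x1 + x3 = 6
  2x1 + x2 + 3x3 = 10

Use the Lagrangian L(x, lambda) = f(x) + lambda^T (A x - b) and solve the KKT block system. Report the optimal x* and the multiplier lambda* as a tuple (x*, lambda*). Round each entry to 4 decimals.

Form the Lagrangian:
  L(x, lambda) = (1/2) x^T Q x + c^T x + lambda^T (A x - b)
Stationarity (grad_x L = 0): Q x + c + A^T lambda = 0.
Primal feasibility: A x = b.

This gives the KKT block system:
  [ Q   A^T ] [ x     ]   [-c ]
  [ A    0  ] [ lambda ] = [ b ]

Solving the linear system:
  x*      = (-0.9147, 2.0622, 3.2558)
  lambda* = (-4.6932, -4.6446)
  f(x*)   = 36.9386

x* = (-0.9147, 2.0622, 3.2558), lambda* = (-4.6932, -4.6446)


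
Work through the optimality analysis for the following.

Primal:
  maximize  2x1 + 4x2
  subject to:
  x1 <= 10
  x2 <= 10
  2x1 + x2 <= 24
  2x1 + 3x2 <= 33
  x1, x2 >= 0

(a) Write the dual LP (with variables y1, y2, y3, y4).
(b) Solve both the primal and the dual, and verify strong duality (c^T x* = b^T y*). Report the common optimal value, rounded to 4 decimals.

The standard primal-dual pair for 'max c^T x s.t. A x <= b, x >= 0' is:
  Dual:  min b^T y  s.t.  A^T y >= c,  y >= 0.

So the dual LP is:
  minimize  10y1 + 10y2 + 24y3 + 33y4
  subject to:
    y1 + 2y3 + 2y4 >= 2
    y2 + y3 + 3y4 >= 4
    y1, y2, y3, y4 >= 0

Solving the primal: x* = (1.5, 10).
  primal value c^T x* = 43.
Solving the dual: y* = (0, 1, 0, 1).
  dual value b^T y* = 43.
Strong duality: c^T x* = b^T y*. Confirmed.

43


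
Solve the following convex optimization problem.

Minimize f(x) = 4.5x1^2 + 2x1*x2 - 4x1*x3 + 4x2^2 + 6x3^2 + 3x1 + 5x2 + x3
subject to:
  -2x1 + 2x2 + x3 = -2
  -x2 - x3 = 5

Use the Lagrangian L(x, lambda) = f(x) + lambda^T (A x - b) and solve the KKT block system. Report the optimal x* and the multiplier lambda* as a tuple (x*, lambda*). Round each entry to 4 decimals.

Form the Lagrangian:
  L(x, lambda) = (1/2) x^T Q x + c^T x + lambda^T (A x - b)
Stationarity (grad_x L = 0): Q x + c + A^T lambda = 0.
Primal feasibility: A x = b.

This gives the KKT block system:
  [ Q   A^T ] [ x     ]   [-c ]
  [ A    0  ] [ lambda ] = [ b ]

Solving the linear system:
  x*      = (-2.5575, -2.115, -2.885)
  lambda* = (-6.354, -29.7434)
  f(x*)   = 57.4381

x* = (-2.5575, -2.115, -2.885), lambda* = (-6.354, -29.7434)


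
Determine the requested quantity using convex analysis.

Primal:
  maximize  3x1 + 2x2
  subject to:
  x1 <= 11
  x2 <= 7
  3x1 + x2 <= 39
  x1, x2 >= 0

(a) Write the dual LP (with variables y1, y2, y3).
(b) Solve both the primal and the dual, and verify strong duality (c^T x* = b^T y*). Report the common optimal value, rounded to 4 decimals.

The standard primal-dual pair for 'max c^T x s.t. A x <= b, x >= 0' is:
  Dual:  min b^T y  s.t.  A^T y >= c,  y >= 0.

So the dual LP is:
  minimize  11y1 + 7y2 + 39y3
  subject to:
    y1 + 3y3 >= 3
    y2 + y3 >= 2
    y1, y2, y3 >= 0

Solving the primal: x* = (10.6667, 7).
  primal value c^T x* = 46.
Solving the dual: y* = (0, 1, 1).
  dual value b^T y* = 46.
Strong duality: c^T x* = b^T y*. Confirmed.

46


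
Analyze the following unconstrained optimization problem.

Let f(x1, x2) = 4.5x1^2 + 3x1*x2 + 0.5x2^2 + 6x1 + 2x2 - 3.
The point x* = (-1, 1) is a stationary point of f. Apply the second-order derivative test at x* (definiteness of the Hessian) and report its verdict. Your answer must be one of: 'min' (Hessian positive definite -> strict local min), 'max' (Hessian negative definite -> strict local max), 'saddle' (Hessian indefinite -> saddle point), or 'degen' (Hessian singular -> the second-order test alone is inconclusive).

Compute the Hessian H = grad^2 f:
  H = [[9, 3], [3, 1]]
Verify stationarity: grad f(x*) = H x* + g = (0, 0).
Eigenvalues of H: 0, 10.
H has a zero eigenvalue (singular; positive semidefinite but not definite), so H is neither positive definite, negative definite, nor indefinite. The second-order test alone is inconclusive -> degen.
(Indeed, f is constant along the null direction of H through x*, so x* is not a strict local extremum.)

degen


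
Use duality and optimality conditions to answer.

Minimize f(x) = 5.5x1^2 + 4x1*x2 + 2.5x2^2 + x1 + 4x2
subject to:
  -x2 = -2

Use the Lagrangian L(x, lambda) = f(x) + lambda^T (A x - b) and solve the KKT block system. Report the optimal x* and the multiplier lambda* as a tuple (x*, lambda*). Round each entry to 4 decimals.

Form the Lagrangian:
  L(x, lambda) = (1/2) x^T Q x + c^T x + lambda^T (A x - b)
Stationarity (grad_x L = 0): Q x + c + A^T lambda = 0.
Primal feasibility: A x = b.

This gives the KKT block system:
  [ Q   A^T ] [ x     ]   [-c ]
  [ A    0  ] [ lambda ] = [ b ]

Solving the linear system:
  x*      = (-0.8182, 2)
  lambda* = (10.7273)
  f(x*)   = 14.3182

x* = (-0.8182, 2), lambda* = (10.7273)


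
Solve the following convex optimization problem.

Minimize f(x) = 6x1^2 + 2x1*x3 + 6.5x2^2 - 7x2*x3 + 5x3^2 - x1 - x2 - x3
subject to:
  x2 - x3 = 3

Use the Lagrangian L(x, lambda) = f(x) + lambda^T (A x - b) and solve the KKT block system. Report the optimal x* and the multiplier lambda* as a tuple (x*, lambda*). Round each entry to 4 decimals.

Form the Lagrangian:
  L(x, lambda) = (1/2) x^T Q x + c^T x + lambda^T (A x - b)
Stationarity (grad_x L = 0): Q x + c + A^T lambda = 0.
Primal feasibility: A x = b.

This gives the KKT block system:
  [ Q   A^T ] [ x     ]   [-c ]
  [ A    0  ] [ lambda ] = [ b ]

Solving the linear system:
  x*      = (0.3942, 1.1346, -1.8654)
  lambda* = (-26.8077)
  f(x*)   = 40.3798

x* = (0.3942, 1.1346, -1.8654), lambda* = (-26.8077)


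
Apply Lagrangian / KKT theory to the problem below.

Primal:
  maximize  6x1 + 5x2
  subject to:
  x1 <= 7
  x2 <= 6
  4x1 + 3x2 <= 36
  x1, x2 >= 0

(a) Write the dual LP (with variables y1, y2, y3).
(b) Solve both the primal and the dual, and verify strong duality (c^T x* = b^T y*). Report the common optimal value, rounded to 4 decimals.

The standard primal-dual pair for 'max c^T x s.t. A x <= b, x >= 0' is:
  Dual:  min b^T y  s.t.  A^T y >= c,  y >= 0.

So the dual LP is:
  minimize  7y1 + 6y2 + 36y3
  subject to:
    y1 + 4y3 >= 6
    y2 + 3y3 >= 5
    y1, y2, y3 >= 0

Solving the primal: x* = (4.5, 6).
  primal value c^T x* = 57.
Solving the dual: y* = (0, 0.5, 1.5).
  dual value b^T y* = 57.
Strong duality: c^T x* = b^T y*. Confirmed.

57


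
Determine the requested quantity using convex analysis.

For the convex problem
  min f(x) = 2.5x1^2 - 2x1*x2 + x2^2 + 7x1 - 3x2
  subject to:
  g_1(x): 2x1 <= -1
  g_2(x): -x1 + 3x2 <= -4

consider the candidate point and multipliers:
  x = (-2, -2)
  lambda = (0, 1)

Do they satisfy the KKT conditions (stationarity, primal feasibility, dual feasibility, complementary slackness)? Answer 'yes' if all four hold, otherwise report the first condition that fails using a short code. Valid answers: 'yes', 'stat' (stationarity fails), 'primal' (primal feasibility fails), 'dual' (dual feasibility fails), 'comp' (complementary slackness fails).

Gradient of f: grad f(x) = Q x + c = (1, -3)
Constraint values g_i(x) = a_i^T x - b_i:
  g_1((-2, -2)) = -3
  g_2((-2, -2)) = 0
Stationarity residual: grad f(x) + sum_i lambda_i a_i = (0, 0)
  -> stationarity OK
Primal feasibility (all g_i <= 0): OK
Dual feasibility (all lambda_i >= 0): OK
Complementary slackness (lambda_i * g_i(x) = 0 for all i): OK

Verdict: yes, KKT holds.

yes


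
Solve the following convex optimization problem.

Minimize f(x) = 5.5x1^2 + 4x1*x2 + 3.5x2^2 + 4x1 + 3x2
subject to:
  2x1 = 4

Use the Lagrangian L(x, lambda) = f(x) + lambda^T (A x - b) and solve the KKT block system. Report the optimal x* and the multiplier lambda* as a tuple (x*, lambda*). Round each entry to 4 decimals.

Form the Lagrangian:
  L(x, lambda) = (1/2) x^T Q x + c^T x + lambda^T (A x - b)
Stationarity (grad_x L = 0): Q x + c + A^T lambda = 0.
Primal feasibility: A x = b.

This gives the KKT block system:
  [ Q   A^T ] [ x     ]   [-c ]
  [ A    0  ] [ lambda ] = [ b ]

Solving the linear system:
  x*      = (2, -1.5714)
  lambda* = (-9.8571)
  f(x*)   = 21.3571

x* = (2, -1.5714), lambda* = (-9.8571)


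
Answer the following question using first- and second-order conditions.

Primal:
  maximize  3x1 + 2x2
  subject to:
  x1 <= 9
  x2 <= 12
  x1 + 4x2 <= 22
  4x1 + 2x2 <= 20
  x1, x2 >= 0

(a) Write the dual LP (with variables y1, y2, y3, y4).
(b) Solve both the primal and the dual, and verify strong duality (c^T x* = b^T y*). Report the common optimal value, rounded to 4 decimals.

The standard primal-dual pair for 'max c^T x s.t. A x <= b, x >= 0' is:
  Dual:  min b^T y  s.t.  A^T y >= c,  y >= 0.

So the dual LP is:
  minimize  9y1 + 12y2 + 22y3 + 20y4
  subject to:
    y1 + y3 + 4y4 >= 3
    y2 + 4y3 + 2y4 >= 2
    y1, y2, y3, y4 >= 0

Solving the primal: x* = (2.5714, 4.8571).
  primal value c^T x* = 17.4286.
Solving the dual: y* = (0, 0, 0.1429, 0.7143).
  dual value b^T y* = 17.4286.
Strong duality: c^T x* = b^T y*. Confirmed.

17.4286


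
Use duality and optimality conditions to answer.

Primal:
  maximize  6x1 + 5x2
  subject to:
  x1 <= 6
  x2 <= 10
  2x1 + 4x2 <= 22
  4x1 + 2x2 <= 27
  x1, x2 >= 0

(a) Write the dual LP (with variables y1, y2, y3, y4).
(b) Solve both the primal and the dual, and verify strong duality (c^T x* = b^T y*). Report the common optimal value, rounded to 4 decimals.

The standard primal-dual pair for 'max c^T x s.t. A x <= b, x >= 0' is:
  Dual:  min b^T y  s.t.  A^T y >= c,  y >= 0.

So the dual LP is:
  minimize  6y1 + 10y2 + 22y3 + 27y4
  subject to:
    y1 + 2y3 + 4y4 >= 6
    y2 + 4y3 + 2y4 >= 5
    y1, y2, y3, y4 >= 0

Solving the primal: x* = (5.3333, 2.8333).
  primal value c^T x* = 46.1667.
Solving the dual: y* = (0, 0, 0.6667, 1.1667).
  dual value b^T y* = 46.1667.
Strong duality: c^T x* = b^T y*. Confirmed.

46.1667


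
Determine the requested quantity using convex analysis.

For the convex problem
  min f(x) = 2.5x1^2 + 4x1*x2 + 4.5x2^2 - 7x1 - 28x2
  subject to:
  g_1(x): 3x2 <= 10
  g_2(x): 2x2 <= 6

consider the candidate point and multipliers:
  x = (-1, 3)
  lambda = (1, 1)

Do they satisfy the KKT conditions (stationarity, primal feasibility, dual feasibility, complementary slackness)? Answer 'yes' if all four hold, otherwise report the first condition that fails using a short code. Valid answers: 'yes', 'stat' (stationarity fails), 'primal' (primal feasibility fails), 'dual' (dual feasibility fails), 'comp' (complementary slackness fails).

Gradient of f: grad f(x) = Q x + c = (0, -5)
Constraint values g_i(x) = a_i^T x - b_i:
  g_1((-1, 3)) = -1
  g_2((-1, 3)) = 0
Stationarity residual: grad f(x) + sum_i lambda_i a_i = (0, 0)
  -> stationarity OK
Primal feasibility (all g_i <= 0): OK
Dual feasibility (all lambda_i >= 0): OK
Complementary slackness (lambda_i * g_i(x) = 0 for all i): FAILS

Verdict: the first failing condition is complementary_slackness -> comp.

comp


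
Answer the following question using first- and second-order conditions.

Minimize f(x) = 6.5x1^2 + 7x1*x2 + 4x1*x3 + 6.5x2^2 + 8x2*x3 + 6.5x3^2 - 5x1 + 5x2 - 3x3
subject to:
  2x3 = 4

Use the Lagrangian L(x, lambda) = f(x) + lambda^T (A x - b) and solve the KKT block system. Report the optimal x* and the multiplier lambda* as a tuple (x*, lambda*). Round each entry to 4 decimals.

Form the Lagrangian:
  L(x, lambda) = (1/2) x^T Q x + c^T x + lambda^T (A x - b)
Stationarity (grad_x L = 0): Q x + c + A^T lambda = 0.
Primal feasibility: A x = b.

This gives the KKT block system:
  [ Q   A^T ] [ x     ]   [-c ]
  [ A    0  ] [ lambda ] = [ b ]

Solving the linear system:
  x*      = (0.9, -2.1, 2)
  lambda* = (-4.9)
  f(x*)   = -0.7

x* = (0.9, -2.1, 2), lambda* = (-4.9)


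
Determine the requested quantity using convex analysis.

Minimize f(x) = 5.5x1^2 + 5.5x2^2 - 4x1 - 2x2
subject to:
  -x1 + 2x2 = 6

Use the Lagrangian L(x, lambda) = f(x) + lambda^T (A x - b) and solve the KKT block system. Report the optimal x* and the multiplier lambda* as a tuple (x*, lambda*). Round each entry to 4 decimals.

Form the Lagrangian:
  L(x, lambda) = (1/2) x^T Q x + c^T x + lambda^T (A x - b)
Stationarity (grad_x L = 0): Q x + c + A^T lambda = 0.
Primal feasibility: A x = b.

This gives the KKT block system:
  [ Q   A^T ] [ x     ]   [-c ]
  [ A    0  ] [ lambda ] = [ b ]

Solving the linear system:
  x*      = (-0.8364, 2.5818)
  lambda* = (-13.2)
  f(x*)   = 38.6909

x* = (-0.8364, 2.5818), lambda* = (-13.2)


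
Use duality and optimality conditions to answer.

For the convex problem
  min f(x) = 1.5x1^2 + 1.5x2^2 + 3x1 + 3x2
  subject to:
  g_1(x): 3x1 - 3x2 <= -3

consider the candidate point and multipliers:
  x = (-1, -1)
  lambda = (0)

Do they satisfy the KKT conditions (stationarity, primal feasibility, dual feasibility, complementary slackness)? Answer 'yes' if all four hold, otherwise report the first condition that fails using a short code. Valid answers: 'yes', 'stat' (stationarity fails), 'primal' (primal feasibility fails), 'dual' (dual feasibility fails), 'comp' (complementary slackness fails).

Gradient of f: grad f(x) = Q x + c = (0, 0)
Constraint values g_i(x) = a_i^T x - b_i:
  g_1((-1, -1)) = 3
Stationarity residual: grad f(x) + sum_i lambda_i a_i = (0, 0)
  -> stationarity OK
Primal feasibility (all g_i <= 0): FAILS
Dual feasibility (all lambda_i >= 0): OK
Complementary slackness (lambda_i * g_i(x) = 0 for all i): OK

Verdict: the first failing condition is primal_feasibility -> primal.

primal


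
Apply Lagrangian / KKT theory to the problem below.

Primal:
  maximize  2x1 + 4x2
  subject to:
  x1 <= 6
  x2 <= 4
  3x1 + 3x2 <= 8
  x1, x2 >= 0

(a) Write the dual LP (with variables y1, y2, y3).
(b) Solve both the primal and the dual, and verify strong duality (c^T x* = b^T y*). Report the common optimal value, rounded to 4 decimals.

The standard primal-dual pair for 'max c^T x s.t. A x <= b, x >= 0' is:
  Dual:  min b^T y  s.t.  A^T y >= c,  y >= 0.

So the dual LP is:
  minimize  6y1 + 4y2 + 8y3
  subject to:
    y1 + 3y3 >= 2
    y2 + 3y3 >= 4
    y1, y2, y3 >= 0

Solving the primal: x* = (0, 2.6667).
  primal value c^T x* = 10.6667.
Solving the dual: y* = (0, 0, 1.3333).
  dual value b^T y* = 10.6667.
Strong duality: c^T x* = b^T y*. Confirmed.

10.6667


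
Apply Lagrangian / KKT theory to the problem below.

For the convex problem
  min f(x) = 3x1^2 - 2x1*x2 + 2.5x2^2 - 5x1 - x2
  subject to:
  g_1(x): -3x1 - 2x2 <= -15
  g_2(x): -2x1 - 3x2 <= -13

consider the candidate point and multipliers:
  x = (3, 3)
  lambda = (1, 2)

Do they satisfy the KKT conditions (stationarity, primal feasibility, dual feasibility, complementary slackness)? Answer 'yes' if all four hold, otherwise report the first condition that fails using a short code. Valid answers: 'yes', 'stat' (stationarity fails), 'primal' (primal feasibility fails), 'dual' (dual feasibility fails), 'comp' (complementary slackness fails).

Gradient of f: grad f(x) = Q x + c = (7, 8)
Constraint values g_i(x) = a_i^T x - b_i:
  g_1((3, 3)) = 0
  g_2((3, 3)) = -2
Stationarity residual: grad f(x) + sum_i lambda_i a_i = (0, 0)
  -> stationarity OK
Primal feasibility (all g_i <= 0): OK
Dual feasibility (all lambda_i >= 0): OK
Complementary slackness (lambda_i * g_i(x) = 0 for all i): FAILS

Verdict: the first failing condition is complementary_slackness -> comp.

comp


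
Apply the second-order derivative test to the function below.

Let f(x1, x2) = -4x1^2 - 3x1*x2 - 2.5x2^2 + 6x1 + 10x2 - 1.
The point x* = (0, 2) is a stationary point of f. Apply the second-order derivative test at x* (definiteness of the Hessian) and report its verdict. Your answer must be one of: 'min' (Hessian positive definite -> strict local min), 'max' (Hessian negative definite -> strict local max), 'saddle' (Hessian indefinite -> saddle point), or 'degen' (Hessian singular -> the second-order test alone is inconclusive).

Compute the Hessian H = grad^2 f:
  H = [[-8, -3], [-3, -5]]
Verify stationarity: grad f(x*) = H x* + g = (0, 0).
Eigenvalues of H: -9.8541, -3.1459.
Both eigenvalues < 0, so H is negative definite -> x* is a strict local max.

max


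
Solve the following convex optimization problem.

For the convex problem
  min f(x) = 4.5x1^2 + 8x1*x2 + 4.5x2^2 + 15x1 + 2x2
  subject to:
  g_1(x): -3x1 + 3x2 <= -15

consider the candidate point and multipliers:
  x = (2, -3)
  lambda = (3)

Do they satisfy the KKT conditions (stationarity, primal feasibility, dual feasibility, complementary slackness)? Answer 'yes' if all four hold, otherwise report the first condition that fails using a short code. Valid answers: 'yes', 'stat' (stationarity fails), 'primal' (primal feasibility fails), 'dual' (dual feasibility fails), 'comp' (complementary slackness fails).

Gradient of f: grad f(x) = Q x + c = (9, -9)
Constraint values g_i(x) = a_i^T x - b_i:
  g_1((2, -3)) = 0
Stationarity residual: grad f(x) + sum_i lambda_i a_i = (0, 0)
  -> stationarity OK
Primal feasibility (all g_i <= 0): OK
Dual feasibility (all lambda_i >= 0): OK
Complementary slackness (lambda_i * g_i(x) = 0 for all i): OK

Verdict: yes, KKT holds.

yes


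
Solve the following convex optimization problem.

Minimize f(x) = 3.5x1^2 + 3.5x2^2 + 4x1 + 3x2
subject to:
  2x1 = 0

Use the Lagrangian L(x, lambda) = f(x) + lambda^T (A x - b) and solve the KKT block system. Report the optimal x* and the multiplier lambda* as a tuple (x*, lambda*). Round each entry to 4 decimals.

Form the Lagrangian:
  L(x, lambda) = (1/2) x^T Q x + c^T x + lambda^T (A x - b)
Stationarity (grad_x L = 0): Q x + c + A^T lambda = 0.
Primal feasibility: A x = b.

This gives the KKT block system:
  [ Q   A^T ] [ x     ]   [-c ]
  [ A    0  ] [ lambda ] = [ b ]

Solving the linear system:
  x*      = (0, -0.4286)
  lambda* = (-2)
  f(x*)   = -0.6429

x* = (0, -0.4286), lambda* = (-2)


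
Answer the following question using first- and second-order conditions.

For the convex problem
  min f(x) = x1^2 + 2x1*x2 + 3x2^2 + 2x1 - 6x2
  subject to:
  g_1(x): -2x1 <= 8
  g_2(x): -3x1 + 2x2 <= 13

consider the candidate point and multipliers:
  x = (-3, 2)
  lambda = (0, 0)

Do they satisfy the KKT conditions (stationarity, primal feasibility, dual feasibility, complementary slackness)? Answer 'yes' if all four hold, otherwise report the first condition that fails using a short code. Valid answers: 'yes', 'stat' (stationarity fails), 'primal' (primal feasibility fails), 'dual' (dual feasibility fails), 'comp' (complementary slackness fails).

Gradient of f: grad f(x) = Q x + c = (0, 0)
Constraint values g_i(x) = a_i^T x - b_i:
  g_1((-3, 2)) = -2
  g_2((-3, 2)) = 0
Stationarity residual: grad f(x) + sum_i lambda_i a_i = (0, 0)
  -> stationarity OK
Primal feasibility (all g_i <= 0): OK
Dual feasibility (all lambda_i >= 0): OK
Complementary slackness (lambda_i * g_i(x) = 0 for all i): OK

Verdict: yes, KKT holds.

yes


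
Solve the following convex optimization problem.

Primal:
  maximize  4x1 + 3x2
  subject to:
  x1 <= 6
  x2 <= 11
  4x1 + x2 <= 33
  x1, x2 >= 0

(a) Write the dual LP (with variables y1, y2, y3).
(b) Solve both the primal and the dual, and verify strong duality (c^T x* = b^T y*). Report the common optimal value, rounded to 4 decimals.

The standard primal-dual pair for 'max c^T x s.t. A x <= b, x >= 0' is:
  Dual:  min b^T y  s.t.  A^T y >= c,  y >= 0.

So the dual LP is:
  minimize  6y1 + 11y2 + 33y3
  subject to:
    y1 + 4y3 >= 4
    y2 + y3 >= 3
    y1, y2, y3 >= 0

Solving the primal: x* = (5.5, 11).
  primal value c^T x* = 55.
Solving the dual: y* = (0, 2, 1).
  dual value b^T y* = 55.
Strong duality: c^T x* = b^T y*. Confirmed.

55


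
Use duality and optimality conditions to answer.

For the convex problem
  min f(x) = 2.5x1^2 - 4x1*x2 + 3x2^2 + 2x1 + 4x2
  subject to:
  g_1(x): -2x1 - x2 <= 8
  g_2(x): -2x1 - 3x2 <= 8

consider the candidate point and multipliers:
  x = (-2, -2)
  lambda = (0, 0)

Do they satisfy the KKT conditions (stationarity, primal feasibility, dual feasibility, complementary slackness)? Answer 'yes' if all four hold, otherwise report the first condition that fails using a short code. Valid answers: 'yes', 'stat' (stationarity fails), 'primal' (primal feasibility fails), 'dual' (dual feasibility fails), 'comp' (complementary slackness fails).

Gradient of f: grad f(x) = Q x + c = (0, 0)
Constraint values g_i(x) = a_i^T x - b_i:
  g_1((-2, -2)) = -2
  g_2((-2, -2)) = 2
Stationarity residual: grad f(x) + sum_i lambda_i a_i = (0, 0)
  -> stationarity OK
Primal feasibility (all g_i <= 0): FAILS
Dual feasibility (all lambda_i >= 0): OK
Complementary slackness (lambda_i * g_i(x) = 0 for all i): OK

Verdict: the first failing condition is primal_feasibility -> primal.

primal


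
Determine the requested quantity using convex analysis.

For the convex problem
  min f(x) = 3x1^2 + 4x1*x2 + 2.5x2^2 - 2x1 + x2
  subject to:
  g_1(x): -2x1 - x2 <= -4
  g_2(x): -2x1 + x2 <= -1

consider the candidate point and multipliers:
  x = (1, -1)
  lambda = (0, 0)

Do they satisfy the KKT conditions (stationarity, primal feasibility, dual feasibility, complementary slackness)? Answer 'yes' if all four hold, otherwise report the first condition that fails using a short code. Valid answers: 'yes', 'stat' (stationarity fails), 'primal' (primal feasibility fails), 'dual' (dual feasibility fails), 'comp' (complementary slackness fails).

Gradient of f: grad f(x) = Q x + c = (0, 0)
Constraint values g_i(x) = a_i^T x - b_i:
  g_1((1, -1)) = 3
  g_2((1, -1)) = -2
Stationarity residual: grad f(x) + sum_i lambda_i a_i = (0, 0)
  -> stationarity OK
Primal feasibility (all g_i <= 0): FAILS
Dual feasibility (all lambda_i >= 0): OK
Complementary slackness (lambda_i * g_i(x) = 0 for all i): OK

Verdict: the first failing condition is primal_feasibility -> primal.

primal


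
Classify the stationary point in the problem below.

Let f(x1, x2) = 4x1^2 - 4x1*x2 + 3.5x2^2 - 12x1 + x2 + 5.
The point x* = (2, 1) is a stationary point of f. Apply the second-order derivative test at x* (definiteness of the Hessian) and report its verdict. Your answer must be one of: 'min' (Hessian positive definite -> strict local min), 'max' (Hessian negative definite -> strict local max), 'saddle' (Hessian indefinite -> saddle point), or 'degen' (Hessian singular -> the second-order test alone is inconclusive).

Compute the Hessian H = grad^2 f:
  H = [[8, -4], [-4, 7]]
Verify stationarity: grad f(x*) = H x* + g = (0, 0).
Eigenvalues of H: 3.4689, 11.5311.
Both eigenvalues > 0, so H is positive definite -> x* is a strict local min.

min


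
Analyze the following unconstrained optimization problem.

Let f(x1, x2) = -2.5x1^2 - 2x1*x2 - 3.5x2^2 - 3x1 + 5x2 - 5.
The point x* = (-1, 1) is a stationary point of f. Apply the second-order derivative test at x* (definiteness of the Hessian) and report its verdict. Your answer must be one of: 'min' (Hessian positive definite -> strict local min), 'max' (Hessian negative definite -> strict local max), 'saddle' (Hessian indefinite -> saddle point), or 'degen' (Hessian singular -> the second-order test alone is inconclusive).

Compute the Hessian H = grad^2 f:
  H = [[-5, -2], [-2, -7]]
Verify stationarity: grad f(x*) = H x* + g = (0, 0).
Eigenvalues of H: -8.2361, -3.7639.
Both eigenvalues < 0, so H is negative definite -> x* is a strict local max.

max


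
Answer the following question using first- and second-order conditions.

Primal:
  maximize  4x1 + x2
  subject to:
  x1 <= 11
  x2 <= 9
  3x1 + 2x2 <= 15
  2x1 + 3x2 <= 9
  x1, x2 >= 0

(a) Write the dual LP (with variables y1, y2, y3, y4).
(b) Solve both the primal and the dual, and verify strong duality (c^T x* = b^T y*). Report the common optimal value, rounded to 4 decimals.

The standard primal-dual pair for 'max c^T x s.t. A x <= b, x >= 0' is:
  Dual:  min b^T y  s.t.  A^T y >= c,  y >= 0.

So the dual LP is:
  minimize  11y1 + 9y2 + 15y3 + 9y4
  subject to:
    y1 + 3y3 + 2y4 >= 4
    y2 + 2y3 + 3y4 >= 1
    y1, y2, y3, y4 >= 0

Solving the primal: x* = (4.5, 0).
  primal value c^T x* = 18.
Solving the dual: y* = (0, 0, 0, 2).
  dual value b^T y* = 18.
Strong duality: c^T x* = b^T y*. Confirmed.

18


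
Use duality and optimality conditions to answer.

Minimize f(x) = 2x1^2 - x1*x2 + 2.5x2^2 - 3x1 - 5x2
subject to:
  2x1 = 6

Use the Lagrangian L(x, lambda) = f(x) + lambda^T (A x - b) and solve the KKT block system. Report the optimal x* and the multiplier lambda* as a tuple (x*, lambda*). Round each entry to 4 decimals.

Form the Lagrangian:
  L(x, lambda) = (1/2) x^T Q x + c^T x + lambda^T (A x - b)
Stationarity (grad_x L = 0): Q x + c + A^T lambda = 0.
Primal feasibility: A x = b.

This gives the KKT block system:
  [ Q   A^T ] [ x     ]   [-c ]
  [ A    0  ] [ lambda ] = [ b ]

Solving the linear system:
  x*      = (3, 1.6)
  lambda* = (-3.7)
  f(x*)   = 2.6

x* = (3, 1.6), lambda* = (-3.7)


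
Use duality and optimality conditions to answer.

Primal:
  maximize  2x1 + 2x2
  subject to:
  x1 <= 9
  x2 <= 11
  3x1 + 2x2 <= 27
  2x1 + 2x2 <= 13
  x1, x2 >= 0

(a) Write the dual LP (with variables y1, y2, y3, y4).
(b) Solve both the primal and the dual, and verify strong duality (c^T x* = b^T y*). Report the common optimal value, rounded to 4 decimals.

The standard primal-dual pair for 'max c^T x s.t. A x <= b, x >= 0' is:
  Dual:  min b^T y  s.t.  A^T y >= c,  y >= 0.

So the dual LP is:
  minimize  9y1 + 11y2 + 27y3 + 13y4
  subject to:
    y1 + 3y3 + 2y4 >= 2
    y2 + 2y3 + 2y4 >= 2
    y1, y2, y3, y4 >= 0

Solving the primal: x* = (6.5, 0).
  primal value c^T x* = 13.
Solving the dual: y* = (0, 0, 0, 1).
  dual value b^T y* = 13.
Strong duality: c^T x* = b^T y*. Confirmed.

13


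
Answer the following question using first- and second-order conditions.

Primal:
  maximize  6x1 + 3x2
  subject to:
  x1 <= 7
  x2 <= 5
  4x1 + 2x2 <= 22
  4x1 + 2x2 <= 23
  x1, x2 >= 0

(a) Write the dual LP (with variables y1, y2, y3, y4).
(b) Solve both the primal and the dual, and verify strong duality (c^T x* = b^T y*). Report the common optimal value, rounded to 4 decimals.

The standard primal-dual pair for 'max c^T x s.t. A x <= b, x >= 0' is:
  Dual:  min b^T y  s.t.  A^T y >= c,  y >= 0.

So the dual LP is:
  minimize  7y1 + 5y2 + 22y3 + 23y4
  subject to:
    y1 + 4y3 + 4y4 >= 6
    y2 + 2y3 + 2y4 >= 3
    y1, y2, y3, y4 >= 0

Solving the primal: x* = (5.5, 0).
  primal value c^T x* = 33.
Solving the dual: y* = (0, 0, 1.5, 0).
  dual value b^T y* = 33.
Strong duality: c^T x* = b^T y*. Confirmed.

33


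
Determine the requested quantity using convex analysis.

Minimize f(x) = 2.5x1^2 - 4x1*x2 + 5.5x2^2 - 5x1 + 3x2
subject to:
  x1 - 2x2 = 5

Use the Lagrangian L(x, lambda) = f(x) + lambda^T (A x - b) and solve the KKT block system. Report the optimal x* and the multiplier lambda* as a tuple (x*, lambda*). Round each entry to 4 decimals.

Form the Lagrangian:
  L(x, lambda) = (1/2) x^T Q x + c^T x + lambda^T (A x - b)
Stationarity (grad_x L = 0): Q x + c + A^T lambda = 0.
Primal feasibility: A x = b.

This gives the KKT block system:
  [ Q   A^T ] [ x     ]   [-c ]
  [ A    0  ] [ lambda ] = [ b ]

Solving the linear system:
  x*      = (1.9333, -1.5333)
  lambda* = (-10.8)
  f(x*)   = 19.8667

x* = (1.9333, -1.5333), lambda* = (-10.8)


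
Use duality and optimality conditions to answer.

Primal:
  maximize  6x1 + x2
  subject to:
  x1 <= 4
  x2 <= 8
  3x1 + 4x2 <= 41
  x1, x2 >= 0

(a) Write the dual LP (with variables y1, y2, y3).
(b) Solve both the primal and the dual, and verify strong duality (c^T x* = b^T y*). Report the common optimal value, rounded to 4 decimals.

The standard primal-dual pair for 'max c^T x s.t. A x <= b, x >= 0' is:
  Dual:  min b^T y  s.t.  A^T y >= c,  y >= 0.

So the dual LP is:
  minimize  4y1 + 8y2 + 41y3
  subject to:
    y1 + 3y3 >= 6
    y2 + 4y3 >= 1
    y1, y2, y3 >= 0

Solving the primal: x* = (4, 7.25).
  primal value c^T x* = 31.25.
Solving the dual: y* = (5.25, 0, 0.25).
  dual value b^T y* = 31.25.
Strong duality: c^T x* = b^T y*. Confirmed.

31.25


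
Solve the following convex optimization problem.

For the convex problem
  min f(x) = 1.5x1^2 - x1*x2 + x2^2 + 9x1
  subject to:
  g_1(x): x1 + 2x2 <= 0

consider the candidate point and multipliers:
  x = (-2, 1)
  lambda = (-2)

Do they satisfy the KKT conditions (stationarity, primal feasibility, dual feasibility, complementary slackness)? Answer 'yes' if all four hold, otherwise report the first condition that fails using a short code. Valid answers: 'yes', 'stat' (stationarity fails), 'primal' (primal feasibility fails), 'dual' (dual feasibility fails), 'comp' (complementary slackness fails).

Gradient of f: grad f(x) = Q x + c = (2, 4)
Constraint values g_i(x) = a_i^T x - b_i:
  g_1((-2, 1)) = 0
Stationarity residual: grad f(x) + sum_i lambda_i a_i = (0, 0)
  -> stationarity OK
Primal feasibility (all g_i <= 0): OK
Dual feasibility (all lambda_i >= 0): FAILS
Complementary slackness (lambda_i * g_i(x) = 0 for all i): OK

Verdict: the first failing condition is dual_feasibility -> dual.

dual


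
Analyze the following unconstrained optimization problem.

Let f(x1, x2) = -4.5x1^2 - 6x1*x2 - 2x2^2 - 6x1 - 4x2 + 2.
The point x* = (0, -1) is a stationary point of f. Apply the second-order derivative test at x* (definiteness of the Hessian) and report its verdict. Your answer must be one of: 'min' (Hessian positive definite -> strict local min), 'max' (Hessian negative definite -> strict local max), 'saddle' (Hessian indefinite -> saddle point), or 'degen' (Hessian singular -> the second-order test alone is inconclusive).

Compute the Hessian H = grad^2 f:
  H = [[-9, -6], [-6, -4]]
Verify stationarity: grad f(x*) = H x* + g = (0, 0).
Eigenvalues of H: -13, 0.
H has a zero eigenvalue (singular; negative semidefinite but not definite), so H is neither positive definite, negative definite, nor indefinite. The second-order test alone is inconclusive -> degen.
(Indeed, f is constant along the null direction of H through x*, so x* is not a strict local extremum.)

degen


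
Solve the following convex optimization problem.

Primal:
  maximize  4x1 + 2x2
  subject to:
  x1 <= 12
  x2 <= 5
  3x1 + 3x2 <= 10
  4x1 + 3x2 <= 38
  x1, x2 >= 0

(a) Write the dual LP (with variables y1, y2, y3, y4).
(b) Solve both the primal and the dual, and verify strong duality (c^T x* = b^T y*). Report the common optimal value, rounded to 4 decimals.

The standard primal-dual pair for 'max c^T x s.t. A x <= b, x >= 0' is:
  Dual:  min b^T y  s.t.  A^T y >= c,  y >= 0.

So the dual LP is:
  minimize  12y1 + 5y2 + 10y3 + 38y4
  subject to:
    y1 + 3y3 + 4y4 >= 4
    y2 + 3y3 + 3y4 >= 2
    y1, y2, y3, y4 >= 0

Solving the primal: x* = (3.3333, 0).
  primal value c^T x* = 13.3333.
Solving the dual: y* = (0, 0, 1.3333, 0).
  dual value b^T y* = 13.3333.
Strong duality: c^T x* = b^T y*. Confirmed.

13.3333


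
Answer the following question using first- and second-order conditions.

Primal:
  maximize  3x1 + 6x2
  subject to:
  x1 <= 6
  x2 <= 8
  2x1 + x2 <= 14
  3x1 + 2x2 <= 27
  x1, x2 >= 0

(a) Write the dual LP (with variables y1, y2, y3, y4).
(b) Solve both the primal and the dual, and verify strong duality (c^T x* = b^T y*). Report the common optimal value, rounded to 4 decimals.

The standard primal-dual pair for 'max c^T x s.t. A x <= b, x >= 0' is:
  Dual:  min b^T y  s.t.  A^T y >= c,  y >= 0.

So the dual LP is:
  minimize  6y1 + 8y2 + 14y3 + 27y4
  subject to:
    y1 + 2y3 + 3y4 >= 3
    y2 + y3 + 2y4 >= 6
    y1, y2, y3, y4 >= 0

Solving the primal: x* = (3, 8).
  primal value c^T x* = 57.
Solving the dual: y* = (0, 4.5, 1.5, 0).
  dual value b^T y* = 57.
Strong duality: c^T x* = b^T y*. Confirmed.

57


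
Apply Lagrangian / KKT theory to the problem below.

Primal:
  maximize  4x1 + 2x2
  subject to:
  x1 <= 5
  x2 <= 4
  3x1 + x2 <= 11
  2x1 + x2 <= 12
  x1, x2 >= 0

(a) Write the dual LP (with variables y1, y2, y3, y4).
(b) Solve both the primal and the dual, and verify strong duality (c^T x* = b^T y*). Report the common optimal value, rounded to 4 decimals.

The standard primal-dual pair for 'max c^T x s.t. A x <= b, x >= 0' is:
  Dual:  min b^T y  s.t.  A^T y >= c,  y >= 0.

So the dual LP is:
  minimize  5y1 + 4y2 + 11y3 + 12y4
  subject to:
    y1 + 3y3 + 2y4 >= 4
    y2 + y3 + y4 >= 2
    y1, y2, y3, y4 >= 0

Solving the primal: x* = (2.3333, 4).
  primal value c^T x* = 17.3333.
Solving the dual: y* = (0, 0.6667, 1.3333, 0).
  dual value b^T y* = 17.3333.
Strong duality: c^T x* = b^T y*. Confirmed.

17.3333


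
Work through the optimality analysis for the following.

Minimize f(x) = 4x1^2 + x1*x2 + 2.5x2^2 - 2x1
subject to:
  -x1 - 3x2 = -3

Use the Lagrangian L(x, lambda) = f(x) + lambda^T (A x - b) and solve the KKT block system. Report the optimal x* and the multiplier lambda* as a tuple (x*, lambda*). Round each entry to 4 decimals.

Form the Lagrangian:
  L(x, lambda) = (1/2) x^T Q x + c^T x + lambda^T (A x - b)
Stationarity (grad_x L = 0): Q x + c + A^T lambda = 0.
Primal feasibility: A x = b.

This gives the KKT block system:
  [ Q   A^T ] [ x     ]   [-c ]
  [ A    0  ] [ lambda ] = [ b ]

Solving the linear system:
  x*      = (0.338, 0.8873)
  lambda* = (1.5915)
  f(x*)   = 2.0493

x* = (0.338, 0.8873), lambda* = (1.5915)


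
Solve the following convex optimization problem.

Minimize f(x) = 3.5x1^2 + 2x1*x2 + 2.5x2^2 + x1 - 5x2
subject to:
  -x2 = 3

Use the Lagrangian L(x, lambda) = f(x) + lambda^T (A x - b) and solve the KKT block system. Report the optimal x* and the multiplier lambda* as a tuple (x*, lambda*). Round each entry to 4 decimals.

Form the Lagrangian:
  L(x, lambda) = (1/2) x^T Q x + c^T x + lambda^T (A x - b)
Stationarity (grad_x L = 0): Q x + c + A^T lambda = 0.
Primal feasibility: A x = b.

This gives the KKT block system:
  [ Q   A^T ] [ x     ]   [-c ]
  [ A    0  ] [ lambda ] = [ b ]

Solving the linear system:
  x*      = (0.7143, -3)
  lambda* = (-18.5714)
  f(x*)   = 35.7143

x* = (0.7143, -3), lambda* = (-18.5714)


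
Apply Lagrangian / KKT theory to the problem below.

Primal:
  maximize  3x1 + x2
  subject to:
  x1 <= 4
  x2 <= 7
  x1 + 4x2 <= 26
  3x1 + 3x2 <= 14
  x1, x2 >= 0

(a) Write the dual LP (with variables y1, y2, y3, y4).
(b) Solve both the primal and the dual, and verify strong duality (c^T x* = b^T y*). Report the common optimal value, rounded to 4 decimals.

The standard primal-dual pair for 'max c^T x s.t. A x <= b, x >= 0' is:
  Dual:  min b^T y  s.t.  A^T y >= c,  y >= 0.

So the dual LP is:
  minimize  4y1 + 7y2 + 26y3 + 14y4
  subject to:
    y1 + y3 + 3y4 >= 3
    y2 + 4y3 + 3y4 >= 1
    y1, y2, y3, y4 >= 0

Solving the primal: x* = (4, 0.6667).
  primal value c^T x* = 12.6667.
Solving the dual: y* = (2, 0, 0, 0.3333).
  dual value b^T y* = 12.6667.
Strong duality: c^T x* = b^T y*. Confirmed.

12.6667


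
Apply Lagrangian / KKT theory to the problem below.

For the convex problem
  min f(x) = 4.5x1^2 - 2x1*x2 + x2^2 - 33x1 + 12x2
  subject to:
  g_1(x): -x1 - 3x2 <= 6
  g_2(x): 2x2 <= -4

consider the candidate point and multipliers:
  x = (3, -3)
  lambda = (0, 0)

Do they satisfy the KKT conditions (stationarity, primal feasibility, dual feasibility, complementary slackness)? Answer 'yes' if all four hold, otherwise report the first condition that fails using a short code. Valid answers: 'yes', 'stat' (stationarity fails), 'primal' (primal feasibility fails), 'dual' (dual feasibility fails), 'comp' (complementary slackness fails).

Gradient of f: grad f(x) = Q x + c = (0, 0)
Constraint values g_i(x) = a_i^T x - b_i:
  g_1((3, -3)) = 0
  g_2((3, -3)) = -2
Stationarity residual: grad f(x) + sum_i lambda_i a_i = (0, 0)
  -> stationarity OK
Primal feasibility (all g_i <= 0): OK
Dual feasibility (all lambda_i >= 0): OK
Complementary slackness (lambda_i * g_i(x) = 0 for all i): OK

Verdict: yes, KKT holds.

yes


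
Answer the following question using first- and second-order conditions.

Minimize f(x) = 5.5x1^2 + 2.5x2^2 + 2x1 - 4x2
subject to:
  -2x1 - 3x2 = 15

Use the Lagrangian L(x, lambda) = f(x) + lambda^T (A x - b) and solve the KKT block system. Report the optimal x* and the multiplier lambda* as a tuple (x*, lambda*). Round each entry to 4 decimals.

Form the Lagrangian:
  L(x, lambda) = (1/2) x^T Q x + c^T x + lambda^T (A x - b)
Stationarity (grad_x L = 0): Q x + c + A^T lambda = 0.
Primal feasibility: A x = b.

This gives the KKT block system:
  [ Q   A^T ] [ x     ]   [-c ]
  [ A    0  ] [ lambda ] = [ b ]

Solving the linear system:
  x*      = (-1.6134, -3.9244)
  lambda* = (-7.8739)
  f(x*)   = 65.2899

x* = (-1.6134, -3.9244), lambda* = (-7.8739)


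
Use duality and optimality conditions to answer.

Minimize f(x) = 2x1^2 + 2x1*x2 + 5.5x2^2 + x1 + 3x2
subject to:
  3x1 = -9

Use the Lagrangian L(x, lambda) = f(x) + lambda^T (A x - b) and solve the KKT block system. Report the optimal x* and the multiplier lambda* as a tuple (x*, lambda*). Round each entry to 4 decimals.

Form the Lagrangian:
  L(x, lambda) = (1/2) x^T Q x + c^T x + lambda^T (A x - b)
Stationarity (grad_x L = 0): Q x + c + A^T lambda = 0.
Primal feasibility: A x = b.

This gives the KKT block system:
  [ Q   A^T ] [ x     ]   [-c ]
  [ A    0  ] [ lambda ] = [ b ]

Solving the linear system:
  x*      = (-3, 0.2727)
  lambda* = (3.4848)
  f(x*)   = 14.5909

x* = (-3, 0.2727), lambda* = (3.4848)


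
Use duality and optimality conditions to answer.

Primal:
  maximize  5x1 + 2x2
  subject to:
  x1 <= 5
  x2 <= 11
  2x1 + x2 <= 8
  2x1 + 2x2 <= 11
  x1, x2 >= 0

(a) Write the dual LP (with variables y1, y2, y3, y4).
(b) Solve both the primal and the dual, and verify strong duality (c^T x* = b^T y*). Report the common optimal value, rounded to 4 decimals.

The standard primal-dual pair for 'max c^T x s.t. A x <= b, x >= 0' is:
  Dual:  min b^T y  s.t.  A^T y >= c,  y >= 0.

So the dual LP is:
  minimize  5y1 + 11y2 + 8y3 + 11y4
  subject to:
    y1 + 2y3 + 2y4 >= 5
    y2 + y3 + 2y4 >= 2
    y1, y2, y3, y4 >= 0

Solving the primal: x* = (4, 0).
  primal value c^T x* = 20.
Solving the dual: y* = (0, 0, 2.5, 0).
  dual value b^T y* = 20.
Strong duality: c^T x* = b^T y*. Confirmed.

20


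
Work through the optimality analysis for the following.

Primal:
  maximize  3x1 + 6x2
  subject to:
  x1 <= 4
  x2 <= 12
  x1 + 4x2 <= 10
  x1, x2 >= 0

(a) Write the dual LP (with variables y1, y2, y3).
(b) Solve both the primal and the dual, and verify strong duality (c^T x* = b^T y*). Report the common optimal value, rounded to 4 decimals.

The standard primal-dual pair for 'max c^T x s.t. A x <= b, x >= 0' is:
  Dual:  min b^T y  s.t.  A^T y >= c,  y >= 0.

So the dual LP is:
  minimize  4y1 + 12y2 + 10y3
  subject to:
    y1 + y3 >= 3
    y2 + 4y3 >= 6
    y1, y2, y3 >= 0

Solving the primal: x* = (4, 1.5).
  primal value c^T x* = 21.
Solving the dual: y* = (1.5, 0, 1.5).
  dual value b^T y* = 21.
Strong duality: c^T x* = b^T y*. Confirmed.

21


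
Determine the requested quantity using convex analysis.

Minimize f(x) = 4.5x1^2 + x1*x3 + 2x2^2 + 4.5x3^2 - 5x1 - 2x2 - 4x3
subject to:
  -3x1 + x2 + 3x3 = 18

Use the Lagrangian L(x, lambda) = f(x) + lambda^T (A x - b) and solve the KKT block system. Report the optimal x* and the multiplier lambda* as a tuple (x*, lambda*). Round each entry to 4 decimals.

Form the Lagrangian:
  L(x, lambda) = (1/2) x^T Q x + c^T x + lambda^T (A x - b)
Stationarity (grad_x L = 0): Q x + c + A^T lambda = 0.
Primal feasibility: A x = b.

This gives the KKT block system:
  [ Q   A^T ] [ x     ]   [-c ]
  [ A    0  ] [ lambda ] = [ b ]

Solving the linear system:
  x*      = (-2.1688, 2.2875, 3.0688)
  lambda* = (-7.15)
  f(x*)   = 61.3469

x* = (-2.1688, 2.2875, 3.0688), lambda* = (-7.15)
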